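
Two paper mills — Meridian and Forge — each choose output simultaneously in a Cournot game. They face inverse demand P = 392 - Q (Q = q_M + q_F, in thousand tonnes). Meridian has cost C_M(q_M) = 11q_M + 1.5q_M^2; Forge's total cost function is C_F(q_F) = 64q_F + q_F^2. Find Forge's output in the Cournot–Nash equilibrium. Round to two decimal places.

66.26

Meridian's profit: π_M = (392 - Q)q_M - (11q_M + (3/2)q_M²). Setting ∂π_M/∂q_M = 0: 381 - 5q_M - (q_F) = 0.
Forge's first-order condition: 328 - 4q_F - (q_M) = 0.
Rearranging gives the reaction functions q_M = (381 - q_F)/5 and q_F = (328 - q_M)/4.
Substituting one into the other gives q_M = 1196/19 and q_F = 1259/19.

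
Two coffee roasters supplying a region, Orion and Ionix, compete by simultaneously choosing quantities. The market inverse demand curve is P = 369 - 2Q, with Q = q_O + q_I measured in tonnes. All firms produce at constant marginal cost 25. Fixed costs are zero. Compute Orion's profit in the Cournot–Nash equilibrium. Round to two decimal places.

6574.22

Each firm earns π_i = (369 - 2Q)q_i - 25q_i.
Setting ∂π_i/∂q_i = 0 with rivals' quantities fixed: 344 - 4q_i - 2q_j = 0.
By symmetry each firm produces the same amount; substituting q_j = q_i yields q_i = 344/6 = 172/3.
Price P = 369 - 2·(344/3) = 419/3.
Orion's profit: (419/3 - 25)·(172/3) = 6574.2222.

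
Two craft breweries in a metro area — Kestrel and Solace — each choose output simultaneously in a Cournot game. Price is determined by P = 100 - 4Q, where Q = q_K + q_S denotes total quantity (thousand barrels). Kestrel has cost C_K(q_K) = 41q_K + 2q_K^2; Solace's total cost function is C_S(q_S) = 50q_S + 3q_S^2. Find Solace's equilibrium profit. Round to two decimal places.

40.14

Kestrel's profit: π_K = (100 - 4Q)q_K - (41q_K + 2q_K²). Setting ∂π_K/∂q_K = 0: 59 - 12q_K - 4(q_S) = 0.
Solace's first-order condition: 50 - 14q_S - 4(q_K) = 0.
Best responses: q_K = (59 - 4q_S)/12, q_S = (50 - 4q_K)/14.
Substituting one into the other gives q_K = 313/76 and q_S = 91/38.
Price P = 100 - 4·(495/76) = 1405/19.
Solace's profit: (1405/19)·(91/38) - 50·(91/38) - 3(91/38)² = 40.1434.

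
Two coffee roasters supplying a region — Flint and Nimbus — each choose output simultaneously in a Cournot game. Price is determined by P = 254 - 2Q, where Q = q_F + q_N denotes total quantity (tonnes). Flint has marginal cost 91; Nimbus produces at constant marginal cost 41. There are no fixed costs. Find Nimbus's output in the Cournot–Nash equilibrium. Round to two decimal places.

43.83

Flint's profit: π_F = (254 - 2Q)q_F - (91q_F). Setting ∂π_F/∂q_F = 0: 163 - 4q_F - 2(q_N) = 0.
Nimbus's profit: π_N = (254 - 2Q)q_N - (41q_N). Setting ∂π_N/∂q_N = 0: 213 - 4q_N - 2(q_F) = 0.
So q_F = (163 - 2q_N)/4 and q_N = (213 - 2q_F)/4.
Substituting one into the other gives q_F = 113/6 and q_N = 263/6.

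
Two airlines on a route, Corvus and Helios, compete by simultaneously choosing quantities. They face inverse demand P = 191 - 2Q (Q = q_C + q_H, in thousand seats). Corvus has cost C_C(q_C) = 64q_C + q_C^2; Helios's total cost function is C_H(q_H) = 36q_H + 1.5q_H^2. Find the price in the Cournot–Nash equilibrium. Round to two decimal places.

Corvus's profit: π_C = (191 - 2Q)q_C - (64q_C + q_C²). Setting ∂π_C/∂q_C = 0: 127 - 6q_C - 2(q_H) = 0.
Helios's first-order condition: 155 - 7q_H - 2(q_C) = 0.
So q_C = (127 - 2q_H)/6 and q_H = (155 - 2q_C)/7.
Substituting one into the other gives q_C = 579/38 and q_H = 338/19.
Total output Q = 1255/38, so price P = 191 - 2·(1255/38) = 124.9474.

124.95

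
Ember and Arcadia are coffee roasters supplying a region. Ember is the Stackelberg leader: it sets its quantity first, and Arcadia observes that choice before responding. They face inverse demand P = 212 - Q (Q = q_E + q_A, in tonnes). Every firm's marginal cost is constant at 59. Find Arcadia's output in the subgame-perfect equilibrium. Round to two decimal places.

38.25

The follower Arcadia best-responds to any q_E: π_A = (212 - Q)q_A - 59q_A.
Setting the follower's marginal profit to zero, 153 - q_E - 2q_A = 0, i.e. q_A = (153 - q_E)/2.
Ember substitutes q_A(q_E) into its own profit: π_E = q_E(212 - q_E - (153 - q_E)/2) - 59q_E = (271/2 - (1/2)q_E)q_E - 59q_E.
Leader FOC: 153/2 - q_E = 0, so q_E = 153/2.
Then q_A = (153 - 153/2)/2 = 153/4.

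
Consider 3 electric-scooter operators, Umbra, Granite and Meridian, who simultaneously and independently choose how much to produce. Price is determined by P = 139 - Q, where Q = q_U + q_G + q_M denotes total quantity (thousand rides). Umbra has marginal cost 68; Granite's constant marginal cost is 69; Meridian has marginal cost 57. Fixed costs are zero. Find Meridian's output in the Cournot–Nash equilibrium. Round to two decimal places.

Umbra's profit: π_U = (139 - Q)q_U - (68q_U). Setting ∂π_U/∂q_U = 0: 71 - 2q_U - (q_G + q_M) = 0.
Granite's profit: π_G = (139 - Q)q_G - (69q_G). Setting ∂π_G/∂q_G = 0: 70 - 2q_G - (q_U + q_M) = 0.
Meridian's profit: π_M = (139 - Q)q_M - (57q_M). Setting ∂π_M/∂q_M = 0: 82 - 2q_M - (q_U + q_G) = 0.
Summing all 3 equations gives 223 − 4Q = 0, hence Q = 223/4.
Back-substituting: q_U = (71 − 223/4) = 61/4, q_G = (70 − 223/4) = 57/4, q_M = (82 − 223/4) = 105/4.

26.25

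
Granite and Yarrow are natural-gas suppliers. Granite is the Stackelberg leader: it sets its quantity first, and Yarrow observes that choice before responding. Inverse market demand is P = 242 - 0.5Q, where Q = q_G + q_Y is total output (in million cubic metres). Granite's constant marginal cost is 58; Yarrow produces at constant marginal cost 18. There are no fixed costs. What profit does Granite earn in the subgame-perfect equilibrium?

The follower Yarrow best-responds to any q_G: π_Y = (242 - 0.5Q)q_Y - 18q_Y.
∂π_Y/∂q_Y = 224 - (1/2)q_G - q_Y = 0 gives the reaction function q_Y = (224 - (1/2)q_G).
The leader anticipates this reaction. Substituting into P = 242 - 0.5Q gives P = 130 - (1/4)q_G, so π_G = (130 - (1/4)q_G)q_G - 58q_G.
The leader's first-order condition 72 - (1/2)q_G = 0 yields q_G = 144.
Then q_Y = (224 - (1/2)·144) = 152.
Price P = 242 - (1/2)·296 = 94.
Granite's profit: (94 - 58)·144 = 5184.

5184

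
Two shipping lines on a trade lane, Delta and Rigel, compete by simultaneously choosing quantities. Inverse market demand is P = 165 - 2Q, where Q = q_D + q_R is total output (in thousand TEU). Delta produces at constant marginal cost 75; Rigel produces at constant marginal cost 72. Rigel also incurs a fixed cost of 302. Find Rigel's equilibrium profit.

Delta's profit: π_D = (165 - 2Q)q_D - (75q_D). Setting ∂π_D/∂q_D = 0: 90 - 4q_D - 2(q_R) = 0.
Rigel's first-order condition: 93 - 4q_R - 2(q_D) = 0.
So q_D = (90 - 2q_R)/4 and q_R = (93 - 2q_D)/4.
Substituting one into the other gives q_D = 29/2 and q_R = 16.
Price P = 165 - 2·(61/2) = 104.
Rigel's profit: (104 - 72)·16 - 302 = 210.

210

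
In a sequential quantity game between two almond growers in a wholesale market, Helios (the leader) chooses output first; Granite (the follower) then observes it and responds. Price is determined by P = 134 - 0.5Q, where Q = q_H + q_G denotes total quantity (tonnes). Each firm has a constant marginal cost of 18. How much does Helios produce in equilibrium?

The follower Granite best-responds to any q_H: π_G = (134 - 0.5Q)q_G - 18q_G.
∂π_G/∂q_G = 116 - (1/2)q_H - q_G = 0 gives the reaction function q_G = (116 - (1/2)q_H).
The leader anticipates this reaction. Substituting into P = 134 - 0.5Q gives P = 76 - (1/4)q_H, so π_H = (76 - (1/4)q_H)q_H - 18q_H.
Leader FOC: 58 - (1/2)q_H = 0, so q_H = 116.
Then q_G = (116 - (1/2)·116) = 58.

116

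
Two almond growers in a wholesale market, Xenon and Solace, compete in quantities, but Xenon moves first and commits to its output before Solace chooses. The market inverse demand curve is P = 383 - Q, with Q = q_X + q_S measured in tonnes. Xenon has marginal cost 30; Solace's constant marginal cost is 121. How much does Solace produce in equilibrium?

Solve by backward induction. Given q_X, the follower Solace maximises π_S = (383 - q_X - q_S)q_S - 121q_S.
∂π_S/∂q_S = 262 - q_X - 2q_S = 0 gives the reaction function q_S = (262 - q_X)/2.
Xenon substitutes q_S(q_X) into its own profit: π_X = q_X(383 - q_X - (262 - q_X)/2) - 30q_X = (252 - (1/2)q_X)q_X - 30q_X.
Maximising: ∂π_X/∂q_X = 222 - q_X = 0, giving q_X = 222.
Then q_S = (262 - 222)/2 = 20.

20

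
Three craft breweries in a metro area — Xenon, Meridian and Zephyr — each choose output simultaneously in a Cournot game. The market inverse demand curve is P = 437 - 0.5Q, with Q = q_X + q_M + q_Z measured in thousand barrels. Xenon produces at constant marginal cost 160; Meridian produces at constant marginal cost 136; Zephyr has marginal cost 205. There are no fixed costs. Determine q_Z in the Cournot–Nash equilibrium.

Xenon's profit: π_X = (437 - 0.5Q)q_X - (160q_X). Setting ∂π_X/∂q_X = 0: 277 - q_X - (1/2)(q_M + q_Z) = 0.
Meridian's profit: π_M = (437 - 0.5Q)q_M - (136q_M). Setting ∂π_M/∂q_M = 0: 301 - q_M - (1/2)(q_X + q_Z) = 0.
Zephyr's first-order condition: 232 - q_Z - (1/2)(q_X + q_M) = 0.
Adding the 3 conditions: 810 − Q − Q = 0, i.e. Q = 405.
Back-substituting: q_X = (277 − 405/2)/(1/2) = 149, q_M = (301 − 405/2)/(1/2) = 197, q_Z = (232 − 405/2)/(1/2) = 59.

59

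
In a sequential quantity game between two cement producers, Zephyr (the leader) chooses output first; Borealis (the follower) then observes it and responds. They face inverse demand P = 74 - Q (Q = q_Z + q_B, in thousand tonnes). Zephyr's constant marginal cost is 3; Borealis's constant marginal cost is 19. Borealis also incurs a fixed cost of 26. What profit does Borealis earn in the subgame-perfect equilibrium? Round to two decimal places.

The follower Borealis best-responds to any q_Z: π_B = (74 - Q)q_B - 19q_B.
Setting the follower's marginal profit to zero, 55 - q_Z - 2q_B = 0, i.e. q_B = (55 - q_Z)/2.
The leader anticipates this reaction. Substituting into P = 74 - Q gives P = 93/2 - (1/2)q_Z, so π_Z = (93/2 - (1/2)q_Z)q_Z - 3q_Z.
Leader FOC: 87/2 - q_Z = 0, so q_Z = 87/2.
Then q_B = (55 - 87/2)/2 = 23/4.
Price P = 74 - 197/4 = 99/4.
Borealis's profit: (99/4 - 19)·(23/4) - 26 = 113/16.

7.06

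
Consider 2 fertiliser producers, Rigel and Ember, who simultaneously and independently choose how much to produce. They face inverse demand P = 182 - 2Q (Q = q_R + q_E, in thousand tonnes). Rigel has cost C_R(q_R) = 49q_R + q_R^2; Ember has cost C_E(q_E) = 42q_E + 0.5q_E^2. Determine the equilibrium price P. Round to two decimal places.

Rigel's profit: π_R = (182 - 2Q)q_R - (49q_R + q_R²). Setting ∂π_R/∂q_R = 0: 133 - 6q_R - 2(q_E) = 0.
Ember's profit: π_E = (182 - 2Q)q_E - (42q_E + (1/2)q_E²). Setting ∂π_E/∂q_E = 0: 140 - 5q_E - 2(q_R) = 0.
Rearranging gives the reaction functions q_R = (133 - 2q_E)/6 and q_E = (140 - 2q_R)/5.
Substituting one into the other gives q_R = 385/26 and q_E = 287/13.
Total output Q = 959/26, so price P = 182 - 2·(959/26) = 1407/13.

108.23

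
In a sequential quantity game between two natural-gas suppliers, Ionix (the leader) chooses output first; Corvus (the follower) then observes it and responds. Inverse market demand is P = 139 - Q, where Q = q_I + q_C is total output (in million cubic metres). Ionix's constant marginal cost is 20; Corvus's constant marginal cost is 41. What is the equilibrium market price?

Solve by backward induction. Given q_I, the follower Corvus maximises π_C = (139 - q_I - q_C)q_C - 41q_C.
Follower FOC: 98 - q_I - 2q_C = 0, so q_C(q_I) = (98 - q_I)/2.
Ionix substitutes q_C(q_I) into its own profit: π_I = q_I(139 - q_I - (98 - q_I)/2) - 20q_I = (90 - (1/2)q_I)q_I - 20q_I.
The leader's first-order condition 70 - q_I = 0 yields q_I = 70.
Then q_C = (98 - 70)/2 = 14.
Total output Q = 84, so price P = 139 - 84 = 55.

55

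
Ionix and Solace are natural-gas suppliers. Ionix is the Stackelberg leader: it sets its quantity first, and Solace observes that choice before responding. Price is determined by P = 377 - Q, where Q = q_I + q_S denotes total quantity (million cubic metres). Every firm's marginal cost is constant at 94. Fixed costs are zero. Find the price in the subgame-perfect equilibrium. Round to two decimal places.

The follower Solace best-responds to any q_I: π_S = (377 - Q)q_S - 94q_S.
Follower FOC: 283 - q_I - 2q_S = 0, so q_S(q_I) = (283 - q_I)/2.
Ionix substitutes q_S(q_I) into its own profit: π_I = q_I(377 - q_I - (283 - q_I)/2) - 94q_I = (471/2 - (1/2)q_I)q_I - 94q_I.
Maximising: ∂π_I/∂q_I = 283/2 - q_I = 0, giving q_I = 283/2.
Then q_S = (283 - 283/2)/2 = 283/4.
Total output Q = 849/4, so price P = 377 - 849/4 = 659/4.

164.75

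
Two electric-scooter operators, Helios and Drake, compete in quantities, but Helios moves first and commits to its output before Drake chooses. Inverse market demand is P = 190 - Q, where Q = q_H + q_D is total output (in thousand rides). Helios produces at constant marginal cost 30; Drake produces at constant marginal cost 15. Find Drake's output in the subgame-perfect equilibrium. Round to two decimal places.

Solve by backward induction. Given q_H, the follower Drake maximises π_D = (190 - q_H - q_D)q_D - 15q_D.
∂π_D/∂q_D = 175 - q_H - 2q_D = 0 gives the reaction function q_D = (175 - q_H)/2.
The leader anticipates this reaction. Substituting into P = 190 - Q gives P = 205/2 - (1/2)q_H, so π_H = (205/2 - (1/2)q_H)q_H - 30q_H.
The leader's first-order condition 145/2 - q_H = 0 yields q_H = 145/2.
Then q_D = (175 - 145/2)/2 = 205/4.

51.25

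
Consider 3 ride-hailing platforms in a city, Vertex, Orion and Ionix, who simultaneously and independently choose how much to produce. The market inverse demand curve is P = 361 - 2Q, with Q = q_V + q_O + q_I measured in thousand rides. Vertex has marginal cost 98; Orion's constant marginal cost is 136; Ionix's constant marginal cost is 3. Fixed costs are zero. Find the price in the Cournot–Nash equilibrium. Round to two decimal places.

Vertex's profit: π_V = (361 - 2Q)q_V - (98q_V). Setting ∂π_V/∂q_V = 0: 263 - 4q_V - 2(q_O + q_I) = 0.
Orion's first-order condition: 225 - 4q_O - 2(q_V + q_I) = 0.
Ionix's first-order condition: 358 - 4q_I - 2(q_V + q_O) = 0.
Adding the 3 conditions: 846 − 4Q − 4Q = 0, i.e. Q = 423/4.
Back-substituting: q_V = (263 − 423/2)/2 = 103/4, q_O = (225 − 423/2)/2 = 27/4, q_I = (358 − 423/2)/2 = 293/4.
Total output Q = 423/4, so price P = 361 - 2·(423/4) = 299/2.

149.50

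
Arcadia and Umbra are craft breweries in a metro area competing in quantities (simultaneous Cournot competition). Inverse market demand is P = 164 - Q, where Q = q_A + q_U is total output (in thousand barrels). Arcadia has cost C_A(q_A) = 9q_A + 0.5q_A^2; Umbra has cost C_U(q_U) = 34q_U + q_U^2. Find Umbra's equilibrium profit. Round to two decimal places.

Arcadia's profit: π_A = (164 - Q)q_A - (9q_A + (1/2)q_A²). Setting ∂π_A/∂q_A = 0: 155 - 3q_A - (q_U) = 0.
Umbra's first-order condition: 130 - 4q_U - (q_A) = 0.
Rearranging gives the reaction functions q_A = (155 - q_U)/3 and q_U = (130 - q_A)/4.
Solving the pair: q_A = 490/11, q_U = 235/11.
Price P = 164 - 725/11 = 1079/11.
Umbra's profit: (1079/11)·(235/11) - 34·(235/11) - (235/11)² = 912.8099.

912.81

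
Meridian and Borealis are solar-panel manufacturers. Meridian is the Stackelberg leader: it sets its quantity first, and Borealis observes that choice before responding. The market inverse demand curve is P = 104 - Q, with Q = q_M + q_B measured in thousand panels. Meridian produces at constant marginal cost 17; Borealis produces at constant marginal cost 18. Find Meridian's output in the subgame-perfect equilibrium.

Solve by backward induction. Given q_M, the follower Borealis maximises π_B = (104 - q_M - q_B)q_B - 18q_B.
∂π_B/∂q_B = 86 - q_M - 2q_B = 0 gives the reaction function q_B = (86 - q_M)/2.
The leader anticipates this reaction. Substituting into P = 104 - Q gives P = 61 - (1/2)q_M, so π_M = (61 - (1/2)q_M)q_M - 17q_M.
The leader's first-order condition 44 - q_M = 0 yields q_M = 44.
Then q_B = (86 - 44)/2 = 21.

44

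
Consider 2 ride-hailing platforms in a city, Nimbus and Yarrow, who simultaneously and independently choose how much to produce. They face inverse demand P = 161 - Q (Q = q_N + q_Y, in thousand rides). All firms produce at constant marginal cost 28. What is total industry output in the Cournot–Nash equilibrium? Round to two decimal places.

88.67

Each firm earns π_i = (161 - Q)q_i - 28q_i.
First-order condition (treating rivals' output as given): 133 - 2q_i - q_j = 0.
By symmetry each firm produces the same amount; substituting q_j = q_i yields q_i = 133/3.
Total output Q = 133/3 + 133/3 = 266/3.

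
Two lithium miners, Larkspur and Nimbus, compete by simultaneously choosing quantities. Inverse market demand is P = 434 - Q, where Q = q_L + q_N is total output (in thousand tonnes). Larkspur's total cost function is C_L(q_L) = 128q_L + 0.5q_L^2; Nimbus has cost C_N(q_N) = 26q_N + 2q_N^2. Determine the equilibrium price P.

296

Larkspur's profit: π_L = (434 - Q)q_L - (128q_L + (1/2)q_L²). Setting ∂π_L/∂q_L = 0: 306 - 3q_L - (q_N) = 0.
Nimbus's profit: π_N = (434 - Q)q_N - (26q_N + 2q_N²). Setting ∂π_N/∂q_N = 0: 408 - 6q_N - (q_L) = 0.
So q_L = (306 - q_N)/3 and q_N = (408 - q_L)/6.
Solving the pair: q_L = 84, q_N = 54.
Total output Q = 138, so price P = 434 - 138 = 296.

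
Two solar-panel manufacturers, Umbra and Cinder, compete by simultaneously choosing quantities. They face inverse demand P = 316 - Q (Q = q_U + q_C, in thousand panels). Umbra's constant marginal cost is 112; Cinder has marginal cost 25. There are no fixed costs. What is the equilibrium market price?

151

Umbra's profit: π_U = (316 - Q)q_U - (112q_U). Setting ∂π_U/∂q_U = 0: 204 - 2q_U - (q_C) = 0.
Cinder's first-order condition: 291 - 2q_C - (q_U) = 0.
So q_U = (204 - q_C)/2 and q_C = (291 - q_U)/2.
Substituting one into the other gives q_U = 39 and q_C = 126.
Total output Q = 165, so price P = 316 - 165 = 151.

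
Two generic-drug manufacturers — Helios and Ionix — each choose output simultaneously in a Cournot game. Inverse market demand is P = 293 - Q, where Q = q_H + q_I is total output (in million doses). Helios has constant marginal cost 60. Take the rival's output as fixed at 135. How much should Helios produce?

With the rival's output fixed at 135, Helios's profit is π_H = (293 - 135 - q_H)q_H - (60q_H) = (158 - q_H)q_H - (60q_H).
∂π_H/∂q_H = 98 - 2q_H = 0, so q_H = 49.

49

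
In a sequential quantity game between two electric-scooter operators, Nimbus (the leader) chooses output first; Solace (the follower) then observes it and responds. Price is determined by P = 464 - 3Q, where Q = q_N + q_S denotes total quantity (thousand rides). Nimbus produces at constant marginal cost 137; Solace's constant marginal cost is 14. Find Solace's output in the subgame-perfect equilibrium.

The follower Solace best-responds to any q_N: π_S = (464 - 3Q)q_S - 14q_S.
∂π_S/∂q_S = 450 - 3q_N - 6q_S = 0 gives the reaction function q_S = (450 - 3q_N)/6.
Nimbus substitutes q_S(q_N) into its own profit: π_N = q_N(464 - 3q_N - (450 - 3q_N)/2) - 137q_N = (239 - (3/2)q_N)q_N - 137q_N.
Leader FOC: 102 - 3q_N = 0, so q_N = 34.
Then q_S = (450 - 3·34)/6 = 58.

58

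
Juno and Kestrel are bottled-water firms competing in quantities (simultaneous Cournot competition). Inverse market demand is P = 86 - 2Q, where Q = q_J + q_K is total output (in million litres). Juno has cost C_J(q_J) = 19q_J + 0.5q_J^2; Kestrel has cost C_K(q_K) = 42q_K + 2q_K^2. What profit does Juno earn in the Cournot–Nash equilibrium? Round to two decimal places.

387.16

Juno's profit: π_J = (86 - 2Q)q_J - (19q_J + (1/2)q_J²). Setting ∂π_J/∂q_J = 0: 67 - 5q_J - 2(q_K) = 0.
Kestrel's profit: π_K = (86 - 2Q)q_K - (42q_K + 2q_K²). Setting ∂π_K/∂q_K = 0: 44 - 8q_K - 2(q_J) = 0.
Best responses: q_J = (67 - 2q_K)/5, q_K = (44 - 2q_J)/8.
Solving the pair: q_J = 112/9, q_K = 43/18.
Price P = 86 - 2·(89/6) = 169/3.
Juno's profit: (169/3)·(112/9) - 19·(112/9) - (1/2)(112/9)² = 387.1605.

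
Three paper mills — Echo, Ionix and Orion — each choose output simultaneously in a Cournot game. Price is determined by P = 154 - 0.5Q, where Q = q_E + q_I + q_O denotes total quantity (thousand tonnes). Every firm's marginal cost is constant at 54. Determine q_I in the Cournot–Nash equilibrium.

Each firm earns π_i = (154 - 0.5Q)q_i - 54q_i.
Setting ∂π_i/∂q_i = 0 with rivals' quantities fixed: 100 - q_i - (1/2)·Σ_{j≠i} q_j = 0.
With identical firms every q_j equals q_i, so Σ_{j≠i} q_j = 2q_i and 100 = 2q_i, giving q_i = 50.

50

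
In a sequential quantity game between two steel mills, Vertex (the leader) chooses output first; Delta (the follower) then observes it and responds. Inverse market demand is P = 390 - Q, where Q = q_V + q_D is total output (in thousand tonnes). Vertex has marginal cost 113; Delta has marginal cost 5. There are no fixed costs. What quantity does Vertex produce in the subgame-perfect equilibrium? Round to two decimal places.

84.50

Solve by backward induction. Given q_V, the follower Delta maximises π_D = (390 - q_V - q_D)q_D - 5q_D.
Follower FOC: 385 - q_V - 2q_D = 0, so q_D(q_V) = (385 - q_V)/2.
The leader anticipates this reaction. Substituting into P = 390 - Q gives P = 395/2 - (1/2)q_V, so π_V = (395/2 - (1/2)q_V)q_V - 113q_V.
Leader FOC: 169/2 - q_V = 0, so q_V = 169/2.
Then q_D = (385 - 169/2)/2 = 601/4.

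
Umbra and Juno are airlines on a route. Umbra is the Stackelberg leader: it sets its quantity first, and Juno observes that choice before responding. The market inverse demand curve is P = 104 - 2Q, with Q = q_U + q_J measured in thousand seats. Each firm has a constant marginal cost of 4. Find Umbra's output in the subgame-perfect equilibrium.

Solve by backward induction. Given q_U, the follower Juno maximises π_J = (104 - 2q_U - 2q_J)q_J - 4q_J.
Follower FOC: 100 - 2q_U - 4q_J = 0, so q_J(q_U) = (100 - 2q_U)/4.
The leader anticipates this reaction. Substituting into P = 104 - 2Q gives P = 54 - q_U, so π_U = (54 - q_U)q_U - 4q_U.
Leader FOC: 50 - 2q_U = 0, so q_U = 25.
Then q_J = (100 - 2·25)/4 = 25/2.

25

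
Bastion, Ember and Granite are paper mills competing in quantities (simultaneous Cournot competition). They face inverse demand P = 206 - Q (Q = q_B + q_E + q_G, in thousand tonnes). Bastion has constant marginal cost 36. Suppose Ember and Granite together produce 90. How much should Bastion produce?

With rivals' combined output fixed at 90, Bastion's profit is π_B = (206 - 90 - q_B)q_B - (36q_B) = (116 - q_B)q_B - (36q_B).
∂π_B/∂q_B = 80 - 2q_B = 0, so q_B = 40.

40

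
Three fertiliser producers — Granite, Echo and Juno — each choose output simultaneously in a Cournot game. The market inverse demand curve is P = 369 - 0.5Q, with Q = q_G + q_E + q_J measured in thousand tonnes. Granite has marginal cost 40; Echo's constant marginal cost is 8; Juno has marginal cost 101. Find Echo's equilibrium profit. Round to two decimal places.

29524.50

Granite's profit: π_G = (369 - 0.5Q)q_G - (40q_G). Setting ∂π_G/∂q_G = 0: 329 - q_G - (1/2)(q_E + q_J) = 0.
Echo's first-order condition: 361 - q_E - (1/2)(q_G + q_J) = 0.
Juno's profit: π_J = (369 - 0.5Q)q_J - (101q_J). Setting ∂π_J/∂q_J = 0: 268 - q_J - (1/2)(q_G + q_E) = 0.
Adding the 3 conditions: 958 − Q − Q = 0, i.e. Q = 479.
Back-substituting: q_G = (329 − 479/2)/(1/2) = 179, q_E = (361 − 479/2)/(1/2) = 243, q_J = (268 − 479/2)/(1/2) = 57.
Price P = 369 - (1/2)·479 = 259/2.
Echo's profit: (259/2 - 8)·243 = 29524.5000.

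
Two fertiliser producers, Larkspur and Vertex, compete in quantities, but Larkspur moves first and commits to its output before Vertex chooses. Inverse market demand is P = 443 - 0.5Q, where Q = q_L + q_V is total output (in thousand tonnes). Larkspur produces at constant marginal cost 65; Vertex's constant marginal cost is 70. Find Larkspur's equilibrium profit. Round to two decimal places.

The follower Vertex best-responds to any q_L: π_V = (443 - 0.5Q)q_V - 70q_V.
Follower FOC: 373 - (1/2)q_L - q_V = 0, so q_V(q_L) = (373 - (1/2)q_L).
Larkspur substitutes q_V(q_L) into its own profit: π_L = q_L(443 - (1/2)q_L - (373 - (1/2)q_L)/2) - 65q_L = (513/2 - (1/4)q_L)q_L - 65q_L.
Leader FOC: 383/2 - (1/2)q_L = 0, so q_L = 383.
Then q_V = (373 - (1/2)·383) = 363/2.
Price P = 443 - (1/2)·(1129/2) = 643/4.
Larkspur's profit: (643/4 - 65)·383 = 36672.2500.

36672.25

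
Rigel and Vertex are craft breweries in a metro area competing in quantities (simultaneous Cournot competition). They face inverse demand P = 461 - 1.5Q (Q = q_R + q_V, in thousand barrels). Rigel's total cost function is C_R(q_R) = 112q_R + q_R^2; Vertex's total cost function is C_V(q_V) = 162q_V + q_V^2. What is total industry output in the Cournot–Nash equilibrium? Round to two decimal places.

Rigel's profit: π_R = (461 - 1.5Q)q_R - (112q_R + q_R²). Setting ∂π_R/∂q_R = 0: 349 - 5q_R - (3/2)(q_V) = 0.
Vertex's profit: π_V = (461 - 1.5Q)q_V - (162q_V + q_V²). Setting ∂π_V/∂q_V = 0: 299 - 5q_V - (3/2)(q_R) = 0.
Rearranging gives the reaction functions q_R = (349 - (3/2)q_V)/5 and q_V = (299 - (3/2)q_R)/5.
Solving the pair: q_R = 56.9890, q_V = 42.7033.
Total output Q = 56.9890 + 42.7033 = 1296/13.

99.69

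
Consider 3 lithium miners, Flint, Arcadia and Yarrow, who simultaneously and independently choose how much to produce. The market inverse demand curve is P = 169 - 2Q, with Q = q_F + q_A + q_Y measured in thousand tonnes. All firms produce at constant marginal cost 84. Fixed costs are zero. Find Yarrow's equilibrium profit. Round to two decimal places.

225.78

A representative firm's profit is π_i = q_i(169 - 2Q) - 84q_i.
Setting ∂π_i/∂q_i = 0 with rivals' quantities fixed: 85 - 4q_i - 2·Σ_{j≠i} q_j = 0.
With identical firms every q_j equals q_i, so Σ_{j≠i} q_j = 2q_i and 85 = 8q_i, giving q_i = 85/8.
Price P = 169 - 2·(255/8) = 421/4.
Yarrow's profit: (421/4 - 84)·(85/8) = 225.7813.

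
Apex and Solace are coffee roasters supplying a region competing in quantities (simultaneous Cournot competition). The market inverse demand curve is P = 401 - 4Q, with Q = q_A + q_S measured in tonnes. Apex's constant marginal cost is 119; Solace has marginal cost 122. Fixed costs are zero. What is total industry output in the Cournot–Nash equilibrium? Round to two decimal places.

46.75

Apex's profit: π_A = (401 - 4Q)q_A - (119q_A). Setting ∂π_A/∂q_A = 0: 282 - 8q_A - 4(q_S) = 0.
Solace's first-order condition: 279 - 8q_S - 4(q_A) = 0.
So q_A = (282 - 4q_S)/8 and q_S = (279 - 4q_A)/8.
Solving the pair: q_A = 95/4, q_S = 23.
Total output Q = 95/4 + 23 = 187/4.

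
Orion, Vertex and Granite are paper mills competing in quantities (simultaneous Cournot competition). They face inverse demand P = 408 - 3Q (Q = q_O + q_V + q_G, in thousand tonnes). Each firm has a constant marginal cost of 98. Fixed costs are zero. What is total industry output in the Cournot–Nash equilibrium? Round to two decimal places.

Each firm earns π_i = (408 - 3Q)q_i - 98q_i.
Setting ∂π_i/∂q_i = 0 with rivals' quantities fixed: 310 - 6q_i - 3·Σ_{j≠i} q_j = 0.
By symmetry each firm produces the same amount; substituting Σ_{j≠i} q_j = 2q_i yields q_i = 310/12 = 155/6.
Total output Q = 155/6 + 155/6 + 155/6 = 155/2.

77.50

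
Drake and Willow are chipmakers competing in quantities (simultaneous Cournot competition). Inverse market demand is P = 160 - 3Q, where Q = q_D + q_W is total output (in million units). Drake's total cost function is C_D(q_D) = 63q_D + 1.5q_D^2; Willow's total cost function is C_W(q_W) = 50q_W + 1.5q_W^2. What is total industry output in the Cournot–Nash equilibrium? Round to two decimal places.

17.25

Drake's profit: π_D = (160 - 3Q)q_D - (63q_D + (3/2)q_D²). Setting ∂π_D/∂q_D = 0: 97 - 9q_D - 3(q_W) = 0.
Willow's profit: π_W = (160 - 3Q)q_W - (50q_W + (3/2)q_W²). Setting ∂π_W/∂q_W = 0: 110 - 9q_W - 3(q_D) = 0.
Best responses: q_D = (97 - 3q_W)/9, q_W = (110 - 3q_D)/9.
Substituting one into the other gives q_D = 181/24 and q_W = 233/24.
Total output Q = 181/24 + 233/24 = 69/4.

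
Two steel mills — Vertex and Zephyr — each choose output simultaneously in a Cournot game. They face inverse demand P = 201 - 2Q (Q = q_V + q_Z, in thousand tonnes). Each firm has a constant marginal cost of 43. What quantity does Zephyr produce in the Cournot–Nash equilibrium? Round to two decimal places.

Each firm earns π_i = (201 - 2Q)q_i - 43q_i.
First-order condition (treating rivals' output as given): 158 - 4q_i - 2q_j = 0.
With identical firms every q_j equals q_i, so q_j = q_i and 158 = 6q_i, giving q_i = 79/3.

26.33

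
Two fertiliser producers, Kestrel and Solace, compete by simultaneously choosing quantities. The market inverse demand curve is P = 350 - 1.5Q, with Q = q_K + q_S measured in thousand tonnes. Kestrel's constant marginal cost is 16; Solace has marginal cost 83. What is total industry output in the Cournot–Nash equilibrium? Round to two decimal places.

133.56

Kestrel's profit: π_K = (350 - 1.5Q)q_K - (16q_K). Setting ∂π_K/∂q_K = 0: 334 - 3q_K - (3/2)(q_S) = 0.
Solace's profit: π_S = (350 - 1.5Q)q_S - (83q_S). Setting ∂π_S/∂q_S = 0: 267 - 3q_S - (3/2)(q_K) = 0.
Best responses: q_K = (334 - (3/2)q_S)/3, q_S = (267 - (3/2)q_K)/3.
Solving the pair: q_K = 802/9, q_S = 400/9.
Total output Q = 802/9 + 400/9 = 1202/9.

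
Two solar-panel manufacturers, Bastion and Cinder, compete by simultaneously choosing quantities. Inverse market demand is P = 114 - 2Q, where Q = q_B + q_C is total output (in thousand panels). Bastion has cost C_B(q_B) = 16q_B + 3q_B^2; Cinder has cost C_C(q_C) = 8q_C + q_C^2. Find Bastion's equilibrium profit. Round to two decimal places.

Bastion's profit: π_B = (114 - 2Q)q_B - (16q_B + 3q_B²). Setting ∂π_B/∂q_B = 0: 98 - 10q_B - 2(q_C) = 0.
Cinder's first-order condition: 106 - 6q_C - 2(q_B) = 0.
So q_B = (98 - 2q_C)/10 and q_C = (106 - 2q_B)/6.
Solving the pair: q_B = 47/7, q_C = 108/7.
Price P = 114 - 2·(155/7) = 488/7.
Bastion's profit: (488/7)·(47/7) - 16·(47/7) - 3(47/7)² = 225.4082.

225.41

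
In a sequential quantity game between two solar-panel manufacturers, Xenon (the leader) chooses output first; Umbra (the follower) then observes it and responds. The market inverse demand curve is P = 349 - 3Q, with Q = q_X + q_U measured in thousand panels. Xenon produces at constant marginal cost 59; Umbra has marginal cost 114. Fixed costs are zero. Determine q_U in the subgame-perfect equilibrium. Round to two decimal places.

The follower Umbra best-responds to any q_X: π_U = (349 - 3Q)q_U - 114q_U.
Follower FOC: 235 - 3q_X - 6q_U = 0, so q_U(q_X) = (235 - 3q_X)/6.
Xenon substitutes q_U(q_X) into its own profit: π_X = q_X(349 - 3q_X - (235 - 3q_X)/2) - 59q_X = (463/2 - (3/2)q_X)q_X - 59q_X.
Leader FOC: 345/2 - 3q_X = 0, so q_X = 115/2.
Then q_U = (235 - 3·(115/2))/6 = 125/12.

10.42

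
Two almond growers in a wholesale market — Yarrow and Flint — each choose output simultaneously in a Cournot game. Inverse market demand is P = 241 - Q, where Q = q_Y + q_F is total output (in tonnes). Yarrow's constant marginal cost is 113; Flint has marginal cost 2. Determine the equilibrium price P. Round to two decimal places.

118.67

Yarrow's profit: π_Y = (241 - Q)q_Y - (113q_Y). Setting ∂π_Y/∂q_Y = 0: 128 - 2q_Y - (q_F) = 0.
Flint's profit: π_F = (241 - Q)q_F - (2q_F). Setting ∂π_F/∂q_F = 0: 239 - 2q_F - (q_Y) = 0.
Rearranging gives the reaction functions q_Y = (128 - q_F)/2 and q_F = (239 - q_Y)/2.
Substituting one into the other gives q_Y = 17/3 and q_F = 350/3.
Total output Q = 367/3, so price P = 241 - 367/3 = 356/3.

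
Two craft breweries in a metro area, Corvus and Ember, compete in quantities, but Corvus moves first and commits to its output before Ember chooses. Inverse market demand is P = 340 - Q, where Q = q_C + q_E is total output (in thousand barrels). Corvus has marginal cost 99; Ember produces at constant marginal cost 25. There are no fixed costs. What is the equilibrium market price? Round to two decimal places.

140.75

The follower Ember best-responds to any q_C: π_E = (340 - Q)q_E - 25q_E.
Setting the follower's marginal profit to zero, 315 - q_C - 2q_E = 0, i.e. q_E = (315 - q_C)/2.
Corvus substitutes q_E(q_C) into its own profit: π_C = q_C(340 - q_C - (315 - q_C)/2) - 99q_C = (365/2 - (1/2)q_C)q_C - 99q_C.
Maximising: ∂π_C/∂q_C = 167/2 - q_C = 0, giving q_C = 167/2.
Then q_E = (315 - 167/2)/2 = 463/4.
Total output Q = 797/4, so price P = 340 - 797/4 = 563/4.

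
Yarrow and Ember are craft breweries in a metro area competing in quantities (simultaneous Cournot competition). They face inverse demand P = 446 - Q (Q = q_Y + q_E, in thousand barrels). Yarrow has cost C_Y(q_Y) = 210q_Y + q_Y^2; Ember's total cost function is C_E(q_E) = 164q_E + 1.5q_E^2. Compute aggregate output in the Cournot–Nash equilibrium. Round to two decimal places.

94.21

Yarrow's profit: π_Y = (446 - Q)q_Y - (210q_Y + q_Y²). Setting ∂π_Y/∂q_Y = 0: 236 - 4q_Y - (q_E) = 0.
Ember's profit: π_E = (446 - Q)q_E - (164q_E + (3/2)q_E²). Setting ∂π_E/∂q_E = 0: 282 - 5q_E - (q_Y) = 0.
So q_Y = (236 - q_E)/4 and q_E = (282 - q_Y)/5.
Solving the pair: q_Y = 898/19, q_E = 892/19.
Total output Q = 898/19 + 892/19 = 1790/19.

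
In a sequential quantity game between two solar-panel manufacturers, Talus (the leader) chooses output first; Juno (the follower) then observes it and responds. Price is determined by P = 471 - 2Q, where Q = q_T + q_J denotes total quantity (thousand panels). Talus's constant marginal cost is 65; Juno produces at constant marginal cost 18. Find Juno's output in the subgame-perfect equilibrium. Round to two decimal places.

The follower Juno best-responds to any q_T: π_J = (471 - 2Q)q_J - 18q_J.
Follower FOC: 453 - 2q_T - 4q_J = 0, so q_J(q_T) = (453 - 2q_T)/4.
The leader anticipates this reaction. Substituting into P = 471 - 2Q gives P = 489/2 - q_T, so π_T = (489/2 - q_T)q_T - 65q_T.
Maximising: ∂π_T/∂q_T = 359/2 - 2q_T = 0, giving q_T = 359/4.
Then q_J = (453 - 2·(359/4))/4 = 547/8.

68.38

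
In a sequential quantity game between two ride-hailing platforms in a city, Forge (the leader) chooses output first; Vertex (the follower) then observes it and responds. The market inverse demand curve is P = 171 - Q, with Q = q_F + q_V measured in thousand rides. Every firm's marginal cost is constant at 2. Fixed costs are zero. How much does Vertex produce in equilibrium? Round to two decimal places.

42.25

The follower Vertex best-responds to any q_F: π_V = (171 - Q)q_V - 2q_V.
∂π_V/∂q_V = 169 - q_F - 2q_V = 0 gives the reaction function q_V = (169 - q_F)/2.
The leader anticipates this reaction. Substituting into P = 171 - Q gives P = 173/2 - (1/2)q_F, so π_F = (173/2 - (1/2)q_F)q_F - 2q_F.
The leader's first-order condition 169/2 - q_F = 0 yields q_F = 169/2.
Then q_V = (169 - 169/2)/2 = 169/4.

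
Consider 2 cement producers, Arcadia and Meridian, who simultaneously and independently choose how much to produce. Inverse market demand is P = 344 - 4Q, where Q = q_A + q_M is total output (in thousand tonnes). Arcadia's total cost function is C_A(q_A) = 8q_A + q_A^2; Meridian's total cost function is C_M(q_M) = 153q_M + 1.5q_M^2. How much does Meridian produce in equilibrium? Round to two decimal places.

6.02

Arcadia's profit: π_A = (344 - 4Q)q_A - (8q_A + q_A²). Setting ∂π_A/∂q_A = 0: 336 - 10q_A - 4(q_M) = 0.
Meridian's first-order condition: 191 - 11q_M - 4(q_A) = 0.
Rearranging gives the reaction functions q_A = (336 - 4q_M)/10 and q_M = (191 - 4q_A)/11.
Substituting one into the other gives q_A = 1466/47 and q_M = 283/47.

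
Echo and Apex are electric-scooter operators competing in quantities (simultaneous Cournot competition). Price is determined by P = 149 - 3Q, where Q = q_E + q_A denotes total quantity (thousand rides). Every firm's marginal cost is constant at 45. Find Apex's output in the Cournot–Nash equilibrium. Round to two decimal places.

11.56

Each firm earns π_i = (149 - 3Q)q_i - 45q_i.
Setting ∂π_i/∂q_i = 0 with rivals' quantities fixed: 104 - 6q_i - 3q_j = 0.
By symmetry each firm produces the same amount; substituting q_j = q_i yields q_i = 104/9.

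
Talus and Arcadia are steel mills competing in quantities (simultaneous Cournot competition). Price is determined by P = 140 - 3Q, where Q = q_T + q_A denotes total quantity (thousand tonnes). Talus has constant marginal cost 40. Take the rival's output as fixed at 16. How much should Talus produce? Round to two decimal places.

With the rival's output fixed at 16, Talus's profit is π_T = (140 - 3·16 - 3q_T)q_T - (40q_T) = (92 - 3q_T)q_T - (40q_T).
∂π_T/∂q_T = 52 - 6q_T = 0, so q_T = 26/3.

8.67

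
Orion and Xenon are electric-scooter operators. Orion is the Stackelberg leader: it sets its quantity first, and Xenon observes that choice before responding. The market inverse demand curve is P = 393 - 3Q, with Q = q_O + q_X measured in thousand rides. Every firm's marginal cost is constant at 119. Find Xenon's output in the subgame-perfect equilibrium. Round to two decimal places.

The follower Xenon best-responds to any q_O: π_X = (393 - 3Q)q_X - 119q_X.
Setting the follower's marginal profit to zero, 274 - 3q_O - 6q_X = 0, i.e. q_X = (274 - 3q_O)/6.
The leader anticipates this reaction. Substituting into P = 393 - 3Q gives P = 256 - (3/2)q_O, so π_O = (256 - (3/2)q_O)q_O - 119q_O.
Maximising: ∂π_O/∂q_O = 137 - 3q_O = 0, giving q_O = 137/3.
Then q_X = (274 - 3·(137/3))/6 = 137/6.

22.83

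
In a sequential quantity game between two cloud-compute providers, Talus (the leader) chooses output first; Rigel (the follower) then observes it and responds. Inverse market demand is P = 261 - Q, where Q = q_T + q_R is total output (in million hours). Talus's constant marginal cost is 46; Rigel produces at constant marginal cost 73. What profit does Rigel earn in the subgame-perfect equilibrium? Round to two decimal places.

The follower Rigel best-responds to any q_T: π_R = (261 - Q)q_R - 73q_R.
Setting the follower's marginal profit to zero, 188 - q_T - 2q_R = 0, i.e. q_R = (188 - q_T)/2.
The leader anticipates this reaction. Substituting into P = 261 - Q gives P = 167 - (1/2)q_T, so π_T = (167 - (1/2)q_T)q_T - 46q_T.
Maximising: ∂π_T/∂q_T = 121 - q_T = 0, giving q_T = 121.
Then q_R = (188 - 121)/2 = 67/2.
Price P = 261 - 309/2 = 213/2.
Rigel's profit: (213/2 - 73)·(67/2) = 1122.2500.

1122.25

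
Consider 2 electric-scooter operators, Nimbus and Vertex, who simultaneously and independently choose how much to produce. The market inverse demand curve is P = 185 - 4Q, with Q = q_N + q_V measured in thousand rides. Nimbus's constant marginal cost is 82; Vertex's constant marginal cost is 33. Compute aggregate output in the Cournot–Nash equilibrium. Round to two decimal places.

21.25

Nimbus's profit: π_N = (185 - 4Q)q_N - (82q_N). Setting ∂π_N/∂q_N = 0: 103 - 8q_N - 4(q_V) = 0.
Vertex's first-order condition: 152 - 8q_V - 4(q_N) = 0.
Best responses: q_N = (103 - 4q_V)/8, q_V = (152 - 4q_N)/8.
Substituting one into the other gives q_N = 9/2 and q_V = 67/4.
Total output Q = 9/2 + 67/4 = 85/4.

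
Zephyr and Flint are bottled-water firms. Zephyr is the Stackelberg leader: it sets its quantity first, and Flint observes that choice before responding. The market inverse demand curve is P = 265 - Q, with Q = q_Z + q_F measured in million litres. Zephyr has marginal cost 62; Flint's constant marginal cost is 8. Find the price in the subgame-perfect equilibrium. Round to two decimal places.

The follower Flint best-responds to any q_Z: π_F = (265 - Q)q_F - 8q_F.
∂π_F/∂q_F = 257 - q_Z - 2q_F = 0 gives the reaction function q_F = (257 - q_Z)/2.
The leader anticipates this reaction. Substituting into P = 265 - Q gives P = 273/2 - (1/2)q_Z, so π_Z = (273/2 - (1/2)q_Z)q_Z - 62q_Z.
Leader FOC: 149/2 - q_Z = 0, so q_Z = 149/2.
Then q_F = (257 - 149/2)/2 = 365/4.
Total output Q = 663/4, so price P = 265 - 663/4 = 397/4.

99.25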